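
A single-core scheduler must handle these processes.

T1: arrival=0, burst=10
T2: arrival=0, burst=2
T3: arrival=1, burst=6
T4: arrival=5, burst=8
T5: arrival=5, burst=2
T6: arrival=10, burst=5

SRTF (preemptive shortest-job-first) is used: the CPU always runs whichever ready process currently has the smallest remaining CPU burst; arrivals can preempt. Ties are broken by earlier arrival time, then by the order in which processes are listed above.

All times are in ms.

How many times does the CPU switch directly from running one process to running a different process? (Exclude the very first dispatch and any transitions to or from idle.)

Gantt: | T2 0-2 | T3 2-5 | T5 5-7 | T3 7-10 | T6 10-15 | T4 15-23 | T1 23-33 |
Completion: T1=33  T2=2  T3=10  T4=23  T5=7  T6=15

6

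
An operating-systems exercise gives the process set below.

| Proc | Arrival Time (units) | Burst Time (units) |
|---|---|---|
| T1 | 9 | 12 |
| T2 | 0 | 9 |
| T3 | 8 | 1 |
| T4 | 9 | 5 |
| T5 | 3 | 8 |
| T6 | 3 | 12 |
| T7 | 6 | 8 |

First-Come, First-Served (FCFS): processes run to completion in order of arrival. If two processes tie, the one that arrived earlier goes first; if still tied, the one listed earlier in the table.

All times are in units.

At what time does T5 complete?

17

Gantt: | T2 0-9 | T5 9-17 | T6 17-29 | T7 29-37 | T3 37-38 | T1 38-50 | T4 50-55 |
Completion: T1=50  T2=9  T3=38  T4=55  T5=17  T6=29  T7=37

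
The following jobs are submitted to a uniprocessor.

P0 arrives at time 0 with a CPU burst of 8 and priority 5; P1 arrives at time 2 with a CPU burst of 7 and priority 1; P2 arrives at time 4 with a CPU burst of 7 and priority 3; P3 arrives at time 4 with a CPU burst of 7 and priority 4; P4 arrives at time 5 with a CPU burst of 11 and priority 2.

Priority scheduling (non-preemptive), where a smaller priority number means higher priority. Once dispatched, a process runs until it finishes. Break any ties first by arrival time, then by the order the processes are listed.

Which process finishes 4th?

Schedule: | P0 0-8 | P1 8-15 | P4 15-26 | P2 26-33 | P3 33-40 |
Completion: P0=8  P1=15  P2=33  P3=40  P4=26
Turnaround (C−A): P0=8  P1=13  P2=29  P3=36  P4=21
Finish order: P0 → P1 → P4 → P2 → P3

P2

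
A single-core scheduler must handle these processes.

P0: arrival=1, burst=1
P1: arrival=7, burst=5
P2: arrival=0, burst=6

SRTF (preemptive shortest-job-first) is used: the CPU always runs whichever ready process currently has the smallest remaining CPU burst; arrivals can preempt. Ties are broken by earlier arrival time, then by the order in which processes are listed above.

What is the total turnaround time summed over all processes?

Gantt: | P2 0-1 | P0 1-2 | P2 2-7 | P1 7-12 |
Completion: P0=2  P1=12  P2=7
Turnaround (C−A): P0=1  P1=5  P2=7
Turnaround = completion − arrival: P0=1, P1=5, P2=7
Total turnaround = 1 + 5 + 7 = 13

13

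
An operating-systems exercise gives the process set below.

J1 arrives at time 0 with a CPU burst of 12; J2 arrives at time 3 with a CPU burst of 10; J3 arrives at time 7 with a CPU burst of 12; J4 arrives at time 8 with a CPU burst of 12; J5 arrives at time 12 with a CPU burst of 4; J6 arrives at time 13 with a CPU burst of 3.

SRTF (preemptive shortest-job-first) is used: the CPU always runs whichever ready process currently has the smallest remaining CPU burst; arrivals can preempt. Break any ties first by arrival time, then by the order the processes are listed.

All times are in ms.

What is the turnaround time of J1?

Gantt: | J1 0-12 | J5 12-16 | J6 16-19 | J2 19-29 | J3 29-41 | J4 41-53 |
Completion: J1=12  J2=29  J3=41  J4=53  J5=16  J6=19
Turnaround(J1) = completion − arrival = 12 − 0 = 12

12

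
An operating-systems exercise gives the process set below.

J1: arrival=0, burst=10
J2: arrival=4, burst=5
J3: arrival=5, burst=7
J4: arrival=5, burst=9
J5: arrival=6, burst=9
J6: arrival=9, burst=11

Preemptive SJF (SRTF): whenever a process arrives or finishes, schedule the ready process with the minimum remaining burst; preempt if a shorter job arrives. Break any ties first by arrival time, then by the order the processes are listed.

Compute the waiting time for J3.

10

Timeline: | J1 0-4 | J2 4-9 | J1 9-15 | J3 15-22 | J4 22-31 | J5 31-40 | J6 40-51 |
Completion: J1=15  J2=9  J3=22  J4=31  J5=40  J6=51
Waiting(J3) = turnaround − burst = 17 − 7 = 10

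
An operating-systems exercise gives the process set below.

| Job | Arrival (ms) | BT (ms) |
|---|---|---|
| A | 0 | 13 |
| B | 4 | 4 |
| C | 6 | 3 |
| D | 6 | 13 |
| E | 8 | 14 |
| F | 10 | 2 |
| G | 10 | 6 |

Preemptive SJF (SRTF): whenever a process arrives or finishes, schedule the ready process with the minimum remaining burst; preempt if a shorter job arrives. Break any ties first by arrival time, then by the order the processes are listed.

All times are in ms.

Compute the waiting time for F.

1

Timeline: | A 0-4 | B 4-8 | C 8-11 | F 11-13 | G 13-19 | A 19-28 | D 28-41 | E 41-55 |
Completion: A=28  B=8  C=11  D=41  E=55  F=13  G=19
Waiting(F) = turnaround − burst = 3 − 2 = 1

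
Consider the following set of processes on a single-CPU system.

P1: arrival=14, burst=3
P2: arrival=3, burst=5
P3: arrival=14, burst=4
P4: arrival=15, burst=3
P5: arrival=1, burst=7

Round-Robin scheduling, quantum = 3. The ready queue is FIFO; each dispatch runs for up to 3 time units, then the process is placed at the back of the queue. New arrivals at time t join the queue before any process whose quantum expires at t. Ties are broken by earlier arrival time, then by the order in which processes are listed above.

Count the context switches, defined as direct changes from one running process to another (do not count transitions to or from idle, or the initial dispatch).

Schedule: | idle 0-1 | P5 1-4 | P2 4-7 | P5 7-10 | P2 10-12 | P5 12-13 | idle 13-14 | P1 14-17 | P3 17-20 | P4 20-23 | P3 23-24 |
Completion: P1=17  P2=12  P3=24  P4=23  P5=13
Turnaround (C−A): P1=3  P2=9  P3=10  P4=8  P5=12

7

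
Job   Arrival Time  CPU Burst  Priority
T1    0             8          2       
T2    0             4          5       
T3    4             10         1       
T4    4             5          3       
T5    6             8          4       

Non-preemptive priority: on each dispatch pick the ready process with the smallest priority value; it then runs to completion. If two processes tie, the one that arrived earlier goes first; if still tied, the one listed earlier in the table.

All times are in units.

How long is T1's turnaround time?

Gantt: | T1 0-8 | T3 8-18 | T4 18-23 | T5 23-31 | T2 31-35 |
Completion: T1=8  T2=35  T3=18  T4=23  T5=31
Turnaround(T1) = completion − arrival = 8 − 0 = 8

8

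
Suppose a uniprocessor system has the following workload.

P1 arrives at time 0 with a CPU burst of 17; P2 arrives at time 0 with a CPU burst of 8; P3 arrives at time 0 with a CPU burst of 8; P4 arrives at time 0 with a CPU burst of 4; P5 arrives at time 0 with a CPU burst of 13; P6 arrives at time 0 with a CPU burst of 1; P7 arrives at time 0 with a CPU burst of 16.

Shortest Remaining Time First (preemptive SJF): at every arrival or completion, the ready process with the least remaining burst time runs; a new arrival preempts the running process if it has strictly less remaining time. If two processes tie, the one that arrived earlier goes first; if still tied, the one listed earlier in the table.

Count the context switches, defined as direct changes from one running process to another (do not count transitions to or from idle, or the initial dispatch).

6

Timeline: | P6 0-1 | P4 1-5 | P2 5-13 | P3 13-21 | P5 21-34 | P7 34-50 | P1 50-67 |
Completion: P1=67  P2=13  P3=21  P4=5  P5=34  P6=1  P7=50
Turnaround (C−A): P1=67  P2=13  P3=21  P4=5  P5=34  P6=1  P7=50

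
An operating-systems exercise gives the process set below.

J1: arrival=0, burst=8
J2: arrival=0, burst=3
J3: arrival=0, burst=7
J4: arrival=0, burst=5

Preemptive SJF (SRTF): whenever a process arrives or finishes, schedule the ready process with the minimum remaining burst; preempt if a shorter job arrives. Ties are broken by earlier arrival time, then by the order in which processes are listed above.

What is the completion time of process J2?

3

Gantt: | J2 0-3 | J4 3-8 | J3 8-15 | J1 15-23 |
Completion: J1=23  J2=3  J3=15  J4=8
Turnaround (C−A): J1=23  J2=3  J3=15  J4=8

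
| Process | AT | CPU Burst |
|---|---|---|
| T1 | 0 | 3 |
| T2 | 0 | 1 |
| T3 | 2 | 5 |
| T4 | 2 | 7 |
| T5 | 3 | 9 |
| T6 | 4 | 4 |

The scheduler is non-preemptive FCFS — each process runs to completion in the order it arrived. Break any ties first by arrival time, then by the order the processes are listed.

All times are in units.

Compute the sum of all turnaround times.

75

Schedule: | T1 0-3 | T2 3-4 | T3 4-9 | T4 9-16 | T5 16-25 | T6 25-29 |
Completion: T1=3  T2=4  T3=9  T4=16  T5=25  T6=29
Turnaround (C−A): T1=3  T2=4  T3=7  T4=14  T5=22  T6=25
Turnaround = completion − arrival: T1=3, T2=4, T3=7, T4=14, T5=22, T6=25
Total turnaround = 3 + 4 + 7 + 14 + 22 + 25 = 75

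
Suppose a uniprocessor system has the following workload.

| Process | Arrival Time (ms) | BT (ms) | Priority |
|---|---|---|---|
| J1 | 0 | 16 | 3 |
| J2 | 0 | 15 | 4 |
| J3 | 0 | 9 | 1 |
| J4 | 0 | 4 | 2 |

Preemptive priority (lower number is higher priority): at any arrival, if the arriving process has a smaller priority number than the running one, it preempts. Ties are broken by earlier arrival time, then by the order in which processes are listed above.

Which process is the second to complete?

Timeline: | J3 0-9 | J4 9-13 | J1 13-29 | J2 29-44 |
Completion: J1=29  J2=44  J3=9  J4=13
Turnaround (C−A): J1=29  J2=44  J3=9  J4=13
Finish order: J3 → J4 → J1 → J2

J4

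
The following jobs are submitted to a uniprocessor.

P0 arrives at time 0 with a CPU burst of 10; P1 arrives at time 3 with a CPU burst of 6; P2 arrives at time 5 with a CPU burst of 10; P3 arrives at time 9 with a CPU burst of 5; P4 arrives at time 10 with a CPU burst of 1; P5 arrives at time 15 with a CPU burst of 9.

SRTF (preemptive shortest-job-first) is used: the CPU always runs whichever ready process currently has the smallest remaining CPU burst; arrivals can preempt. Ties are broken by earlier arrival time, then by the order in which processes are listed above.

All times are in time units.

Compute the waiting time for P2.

26

Gantt: | P0 0-3 | P1 3-9 | P3 9-10 | P4 10-11 | P3 11-15 | P0 15-22 | P5 22-31 | P2 31-41 |
Completion: P0=22  P1=9  P2=41  P3=15  P4=11  P5=31
Turnaround (C−A): P0=22  P1=6  P2=36  P3=6  P4=1  P5=16
Waiting(P2) = turnaround − burst = 36 − 10 = 26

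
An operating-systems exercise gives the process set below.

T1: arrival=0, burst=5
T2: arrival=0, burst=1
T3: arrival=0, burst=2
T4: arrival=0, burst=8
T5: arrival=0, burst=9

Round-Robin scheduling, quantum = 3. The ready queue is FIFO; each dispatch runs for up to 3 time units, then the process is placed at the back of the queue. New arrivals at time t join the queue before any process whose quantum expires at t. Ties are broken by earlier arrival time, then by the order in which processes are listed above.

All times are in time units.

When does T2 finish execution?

4

Schedule: | T1 0-3 | T2 3-4 | T3 4-6 | T4 6-9 | T5 9-12 | T1 12-14 | T4 14-17 | T5 17-20 | T4 20-22 | T5 22-25 |
Completion: T1=14  T2=4  T3=6  T4=22  T5=25
Turnaround (C−A): T1=14  T2=4  T3=6  T4=22  T5=25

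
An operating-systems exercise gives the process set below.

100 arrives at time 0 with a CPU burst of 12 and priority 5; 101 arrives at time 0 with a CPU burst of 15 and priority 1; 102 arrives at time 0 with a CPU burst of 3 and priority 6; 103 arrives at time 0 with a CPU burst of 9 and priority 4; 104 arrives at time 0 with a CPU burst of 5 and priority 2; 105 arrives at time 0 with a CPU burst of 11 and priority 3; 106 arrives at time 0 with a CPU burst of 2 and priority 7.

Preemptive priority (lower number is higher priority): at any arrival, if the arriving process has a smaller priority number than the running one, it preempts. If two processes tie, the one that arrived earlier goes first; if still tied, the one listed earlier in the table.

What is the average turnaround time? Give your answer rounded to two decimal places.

38.57

Timeline: | 101 0-15 | 104 15-20 | 105 20-31 | 103 31-40 | 100 40-52 | 102 52-55 | 106 55-57 |
Completion: 100=52  101=15  102=55  103=40  104=20  105=31  106=57
Turnaround (C−A): 100=52  101=15  102=55  103=40  104=20  105=31  106=57
Turnaround times: 100=52, 101=15, 102=55, 103=40, 104=20, 105=31, 106=57
Average turnaround = (52+15+55+40+20+31+57) / 7 = 270/7 = 38.57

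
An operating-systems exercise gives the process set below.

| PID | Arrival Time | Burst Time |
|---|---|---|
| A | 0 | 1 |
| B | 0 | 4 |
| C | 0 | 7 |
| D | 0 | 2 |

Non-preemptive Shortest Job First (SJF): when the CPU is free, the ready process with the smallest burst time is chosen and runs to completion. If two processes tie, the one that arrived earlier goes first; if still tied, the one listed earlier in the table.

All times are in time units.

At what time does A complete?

1

Schedule: | A 0-1 | D 1-3 | B 3-7 | C 7-14 |
Completion: A=1  B=7  C=14  D=3
Turnaround (C−A): A=1  B=7  C=14  D=3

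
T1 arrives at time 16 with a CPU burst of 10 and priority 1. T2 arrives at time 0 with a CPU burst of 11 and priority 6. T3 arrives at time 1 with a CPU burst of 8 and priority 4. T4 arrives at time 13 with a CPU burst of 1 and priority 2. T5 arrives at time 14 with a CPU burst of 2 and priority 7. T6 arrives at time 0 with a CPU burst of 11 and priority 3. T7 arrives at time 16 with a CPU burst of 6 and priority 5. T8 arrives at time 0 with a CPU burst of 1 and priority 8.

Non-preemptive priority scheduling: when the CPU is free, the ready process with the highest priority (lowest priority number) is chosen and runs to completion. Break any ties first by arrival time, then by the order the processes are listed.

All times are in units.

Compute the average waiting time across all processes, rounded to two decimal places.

20.13

Gantt: | T6 0-11 | T3 11-19 | T1 19-29 | T4 29-30 | T7 30-36 | T2 36-47 | T5 47-49 | T8 49-50 |
Completion: T1=29  T2=47  T3=19  T4=30  T5=49  T6=11  T7=36  T8=50
Turnaround (C−A): T1=13  T2=47  T3=18  T4=17  T5=35  T6=11  T7=20  T8=50
Waiting times: T1=3, T2=36, T3=10, T4=16, T5=33, T6=0, T7=14, T8=49
Average waiting = (3+36+10+16+33+0+14+49) / 8 = 161/8 = 20.13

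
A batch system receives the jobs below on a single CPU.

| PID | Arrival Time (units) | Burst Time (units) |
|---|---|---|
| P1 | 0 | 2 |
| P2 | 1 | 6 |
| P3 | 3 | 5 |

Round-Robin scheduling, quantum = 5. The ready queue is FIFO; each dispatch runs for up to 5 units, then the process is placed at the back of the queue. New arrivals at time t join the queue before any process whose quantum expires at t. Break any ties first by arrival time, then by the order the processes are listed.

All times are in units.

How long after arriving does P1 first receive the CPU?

Timeline: | P1 0-2 | P2 2-7 | P3 7-12 | P2 12-13 |
Completion: P1=2  P2=13  P3=12
Turnaround (C−A): P1=2  P2=12  P3=9
Response(P1) = first start − arrival = 0 − 0 = 0

0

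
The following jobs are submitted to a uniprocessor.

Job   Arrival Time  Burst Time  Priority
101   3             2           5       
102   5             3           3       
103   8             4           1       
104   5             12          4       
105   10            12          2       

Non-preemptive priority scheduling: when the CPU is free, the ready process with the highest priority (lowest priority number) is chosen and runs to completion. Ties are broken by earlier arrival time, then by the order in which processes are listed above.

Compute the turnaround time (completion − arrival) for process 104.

31

Schedule: | idle 0-3 | 101 3-5 | 102 5-8 | 103 8-12 | 105 12-24 | 104 24-36 |
Completion: 101=5  102=8  103=12  104=36  105=24
Turnaround (C−A): 101=2  102=3  103=4  104=31  105=14
Turnaround(104) = completion − arrival = 36 − 5 = 31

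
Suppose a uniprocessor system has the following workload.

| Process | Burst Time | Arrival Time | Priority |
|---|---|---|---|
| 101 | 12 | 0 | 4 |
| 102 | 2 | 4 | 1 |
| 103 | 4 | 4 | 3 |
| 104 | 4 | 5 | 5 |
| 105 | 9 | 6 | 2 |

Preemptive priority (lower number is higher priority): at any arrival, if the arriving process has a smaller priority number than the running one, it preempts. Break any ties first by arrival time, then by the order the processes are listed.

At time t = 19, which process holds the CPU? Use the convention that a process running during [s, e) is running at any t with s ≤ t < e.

101

Schedule: | 101 0-4 | 102 4-6 | 105 6-15 | 103 15-19 | 101 19-27 | 104 27-31 |
Completion: 101=27  102=6  103=19  104=31  105=15
Turnaround (C−A): 101=27  102=2  103=15  104=26  105=9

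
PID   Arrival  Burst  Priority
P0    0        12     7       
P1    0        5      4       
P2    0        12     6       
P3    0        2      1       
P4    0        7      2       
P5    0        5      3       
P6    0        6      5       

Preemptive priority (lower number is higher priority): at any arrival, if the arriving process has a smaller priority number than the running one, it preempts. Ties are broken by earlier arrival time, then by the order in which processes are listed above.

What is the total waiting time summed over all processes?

Gantt: | P3 0-2 | P4 2-9 | P5 9-14 | P1 14-19 | P6 19-25 | P2 25-37 | P0 37-49 |
Completion: P0=49  P1=19  P2=37  P3=2  P4=9  P5=14  P6=25
Turnaround (C−A): P0=49  P1=19  P2=37  P3=2  P4=9  P5=14  P6=25
Waiting = turnaround − burst: P0=37, P1=14, P2=25, P3=0, P4=2, P5=9, P6=19
Total waiting = 37 + 14 + 25 + 0 + 2 + 9 + 19 = 106

106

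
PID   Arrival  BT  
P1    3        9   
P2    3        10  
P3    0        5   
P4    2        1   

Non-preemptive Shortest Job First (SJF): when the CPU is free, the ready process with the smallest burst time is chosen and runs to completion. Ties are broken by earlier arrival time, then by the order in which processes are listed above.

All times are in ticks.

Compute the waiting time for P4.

3

Timeline: | P3 0-5 | P4 5-6 | P1 6-15 | P2 15-25 |
Completion: P1=15  P2=25  P3=5  P4=6
Turnaround (C−A): P1=12  P2=22  P3=5  P4=4
Waiting(P4) = turnaround − burst = 4 − 1 = 3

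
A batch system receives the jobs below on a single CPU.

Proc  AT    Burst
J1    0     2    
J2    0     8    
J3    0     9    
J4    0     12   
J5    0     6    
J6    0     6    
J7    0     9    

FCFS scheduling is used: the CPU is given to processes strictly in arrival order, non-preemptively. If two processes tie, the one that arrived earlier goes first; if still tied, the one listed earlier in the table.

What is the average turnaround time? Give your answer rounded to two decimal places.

Timeline: | J1 0-2 | J2 2-10 | J3 10-19 | J4 19-31 | J5 31-37 | J6 37-43 | J7 43-52 |
Completion: J1=2  J2=10  J3=19  J4=31  J5=37  J6=43  J7=52
Turnaround (C−A): J1=2  J2=10  J3=19  J4=31  J5=37  J6=43  J7=52
Turnaround times: J1=2, J2=10, J3=19, J4=31, J5=37, J6=43, J7=52
Average turnaround = (2+10+19+31+37+43+52) / 7 = 194/7 = 27.71

27.71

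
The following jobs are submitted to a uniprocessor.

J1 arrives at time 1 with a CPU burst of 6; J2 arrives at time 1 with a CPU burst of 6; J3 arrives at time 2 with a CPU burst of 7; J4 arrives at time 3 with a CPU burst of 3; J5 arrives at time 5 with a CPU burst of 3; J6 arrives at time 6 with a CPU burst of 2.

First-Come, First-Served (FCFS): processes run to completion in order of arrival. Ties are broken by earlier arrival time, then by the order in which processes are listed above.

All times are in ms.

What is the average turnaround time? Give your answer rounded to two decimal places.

16.50

Schedule: | idle 0-1 | J1 1-7 | J2 7-13 | J3 13-20 | J4 20-23 | J5 23-26 | J6 26-28 |
Completion: J1=7  J2=13  J3=20  J4=23  J5=26  J6=28
Turnaround times: J1=6, J2=12, J3=18, J4=20, J5=21, J6=22
Average turnaround = (6+12+18+20+21+22) / 6 = 99/6 = 16.50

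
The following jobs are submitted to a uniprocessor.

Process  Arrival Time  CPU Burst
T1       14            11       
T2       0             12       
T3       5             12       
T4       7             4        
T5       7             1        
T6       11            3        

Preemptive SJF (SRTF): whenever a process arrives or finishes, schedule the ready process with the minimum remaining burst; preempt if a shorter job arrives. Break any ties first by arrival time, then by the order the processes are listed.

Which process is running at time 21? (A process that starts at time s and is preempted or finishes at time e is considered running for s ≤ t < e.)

T1

Schedule: | T2 0-7 | T5 7-8 | T4 8-12 | T6 12-15 | T2 15-20 | T1 20-31 | T3 31-43 |
Completion: T1=31  T2=20  T3=43  T4=12  T5=8  T6=15
Turnaround (C−A): T1=17  T2=20  T3=38  T4=5  T5=1  T6=4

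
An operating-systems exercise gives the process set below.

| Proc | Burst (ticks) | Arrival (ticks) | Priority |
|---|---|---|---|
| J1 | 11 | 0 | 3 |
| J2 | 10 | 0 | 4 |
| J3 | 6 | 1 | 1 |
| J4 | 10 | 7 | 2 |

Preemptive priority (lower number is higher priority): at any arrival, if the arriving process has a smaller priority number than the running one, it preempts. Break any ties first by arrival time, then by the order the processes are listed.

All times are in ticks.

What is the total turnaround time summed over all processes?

80

Schedule: | J1 0-1 | J3 1-7 | J4 7-17 | J1 17-27 | J2 27-37 |
Completion: J1=27  J2=37  J3=7  J4=17
Turnaround (C−A): J1=27  J2=37  J3=6  J4=10
Turnaround = completion − arrival: J1=27, J2=37, J3=6, J4=10
Total turnaround = 27 + 37 + 6 + 10 = 80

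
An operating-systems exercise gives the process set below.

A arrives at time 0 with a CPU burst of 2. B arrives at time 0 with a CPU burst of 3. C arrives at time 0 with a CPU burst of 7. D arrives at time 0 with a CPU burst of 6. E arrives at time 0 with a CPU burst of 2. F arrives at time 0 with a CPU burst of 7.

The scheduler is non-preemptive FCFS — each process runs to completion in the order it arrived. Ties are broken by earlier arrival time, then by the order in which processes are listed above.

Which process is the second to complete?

B

Gantt: | A 0-2 | B 2-5 | C 5-12 | D 12-18 | E 18-20 | F 20-27 |
Completion: A=2  B=5  C=12  D=18  E=20  F=27
Turnaround (C−A): A=2  B=5  C=12  D=18  E=20  F=27
Finish order: A → B → C → D → E → F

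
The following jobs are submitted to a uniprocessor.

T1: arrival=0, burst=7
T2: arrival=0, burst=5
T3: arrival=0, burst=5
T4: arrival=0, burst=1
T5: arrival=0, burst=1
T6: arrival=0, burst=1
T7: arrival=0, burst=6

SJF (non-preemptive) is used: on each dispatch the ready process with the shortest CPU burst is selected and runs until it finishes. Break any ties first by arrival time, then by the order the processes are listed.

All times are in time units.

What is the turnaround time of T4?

Timeline: | T4 0-1 | T5 1-2 | T6 2-3 | T2 3-8 | T3 8-13 | T7 13-19 | T1 19-26 |
Completion: T1=26  T2=8  T3=13  T4=1  T5=2  T6=3  T7=19
Turnaround (C−A): T1=26  T2=8  T3=13  T4=1  T5=2  T6=3  T7=19
Turnaround(T4) = completion − arrival = 1 − 0 = 1

1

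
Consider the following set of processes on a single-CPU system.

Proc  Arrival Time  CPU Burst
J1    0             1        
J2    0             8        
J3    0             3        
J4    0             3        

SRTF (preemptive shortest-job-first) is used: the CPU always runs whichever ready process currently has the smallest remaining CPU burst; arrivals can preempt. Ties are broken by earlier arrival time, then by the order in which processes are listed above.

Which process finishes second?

Schedule: | J1 0-1 | J3 1-4 | J4 4-7 | J2 7-15 |
Completion: J1=1  J2=15  J3=4  J4=7
Turnaround (C−A): J1=1  J2=15  J3=4  J4=7
Finish order: J1 → J3 → J4 → J2

J3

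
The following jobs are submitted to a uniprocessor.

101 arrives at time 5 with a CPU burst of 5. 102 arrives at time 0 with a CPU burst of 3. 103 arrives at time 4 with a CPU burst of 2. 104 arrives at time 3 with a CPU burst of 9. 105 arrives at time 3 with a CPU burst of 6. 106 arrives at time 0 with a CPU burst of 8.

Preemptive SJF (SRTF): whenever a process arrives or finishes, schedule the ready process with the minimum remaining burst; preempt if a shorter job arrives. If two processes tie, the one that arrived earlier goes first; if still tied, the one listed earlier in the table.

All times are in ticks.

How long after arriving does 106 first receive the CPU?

Timeline: | 102 0-3 | 105 3-4 | 103 4-6 | 105 6-11 | 101 11-16 | 106 16-24 | 104 24-33 |
Completion: 101=16  102=3  103=6  104=33  105=11  106=24
Turnaround (C−A): 101=11  102=3  103=2  104=30  105=8  106=24
Response(106) = first start − arrival = 16 − 0 = 16

16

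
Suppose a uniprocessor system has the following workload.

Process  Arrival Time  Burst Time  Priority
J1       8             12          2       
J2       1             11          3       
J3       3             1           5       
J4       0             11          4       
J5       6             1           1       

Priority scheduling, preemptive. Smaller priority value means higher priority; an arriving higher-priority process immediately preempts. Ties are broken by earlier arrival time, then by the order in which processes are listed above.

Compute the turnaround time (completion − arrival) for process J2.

Schedule: | J4 0-1 | J2 1-6 | J5 6-7 | J2 7-8 | J1 8-20 | J2 20-25 | J4 25-35 | J3 35-36 |
Completion: J1=20  J2=25  J3=36  J4=35  J5=7
Turnaround (C−A): J1=12  J2=24  J3=33  J4=35  J5=1
Turnaround(J2) = completion − arrival = 25 − 1 = 24

24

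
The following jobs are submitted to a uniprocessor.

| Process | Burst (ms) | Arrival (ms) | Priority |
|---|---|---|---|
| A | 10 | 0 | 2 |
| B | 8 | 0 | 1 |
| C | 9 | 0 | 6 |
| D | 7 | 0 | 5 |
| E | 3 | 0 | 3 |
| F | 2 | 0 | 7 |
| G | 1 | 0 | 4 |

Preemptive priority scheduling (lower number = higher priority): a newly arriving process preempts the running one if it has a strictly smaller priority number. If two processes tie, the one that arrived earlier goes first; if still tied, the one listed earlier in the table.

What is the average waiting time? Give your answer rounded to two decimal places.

19.43

Gantt: | B 0-8 | A 8-18 | E 18-21 | G 21-22 | D 22-29 | C 29-38 | F 38-40 |
Completion: A=18  B=8  C=38  D=29  E=21  F=40  G=22
Waiting times: A=8, B=0, C=29, D=22, E=18, F=38, G=21
Average waiting = (8+0+29+22+18+38+21) / 7 = 136/7 = 19.43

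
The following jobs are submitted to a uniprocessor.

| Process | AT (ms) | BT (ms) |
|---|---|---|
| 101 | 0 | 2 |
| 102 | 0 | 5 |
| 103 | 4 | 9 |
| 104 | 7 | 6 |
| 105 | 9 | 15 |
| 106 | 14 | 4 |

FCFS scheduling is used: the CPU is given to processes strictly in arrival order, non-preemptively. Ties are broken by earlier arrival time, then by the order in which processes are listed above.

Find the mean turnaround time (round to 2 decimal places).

15.17

Schedule: | 101 0-2 | 102 2-7 | 103 7-16 | 104 16-22 | 105 22-37 | 106 37-41 |
Completion: 101=2  102=7  103=16  104=22  105=37  106=41
Turnaround (C−A): 101=2  102=7  103=12  104=15  105=28  106=27
Turnaround times: 101=2, 102=7, 103=12, 104=15, 105=28, 106=27
Average turnaround = (2+7+12+15+28+27) / 6 = 91/6 = 15.17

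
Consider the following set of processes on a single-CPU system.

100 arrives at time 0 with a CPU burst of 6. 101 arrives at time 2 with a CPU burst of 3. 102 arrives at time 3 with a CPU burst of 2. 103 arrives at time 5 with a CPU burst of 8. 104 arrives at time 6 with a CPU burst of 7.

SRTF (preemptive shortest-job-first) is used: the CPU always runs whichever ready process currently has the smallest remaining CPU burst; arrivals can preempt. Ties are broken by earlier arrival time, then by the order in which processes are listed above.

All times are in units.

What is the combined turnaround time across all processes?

Schedule: | 100 0-2 | 101 2-5 | 102 5-7 | 100 7-11 | 104 11-18 | 103 18-26 |
Completion: 100=11  101=5  102=7  103=26  104=18
Turnaround = completion − arrival: 100=11, 101=3, 102=4, 103=21, 104=12
Total turnaround = 11 + 3 + 4 + 21 + 12 = 51

51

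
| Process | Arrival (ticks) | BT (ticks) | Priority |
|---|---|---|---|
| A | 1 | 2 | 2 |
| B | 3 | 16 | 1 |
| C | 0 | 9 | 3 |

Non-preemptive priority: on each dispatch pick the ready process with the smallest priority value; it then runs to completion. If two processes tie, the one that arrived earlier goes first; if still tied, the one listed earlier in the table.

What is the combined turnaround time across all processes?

57

Schedule: | C 0-9 | B 9-25 | A 25-27 |
Completion: A=27  B=25  C=9
Turnaround (C−A): A=26  B=22  C=9
Turnaround = completion − arrival: A=26, B=22, C=9
Total turnaround = 26 + 22 + 9 = 57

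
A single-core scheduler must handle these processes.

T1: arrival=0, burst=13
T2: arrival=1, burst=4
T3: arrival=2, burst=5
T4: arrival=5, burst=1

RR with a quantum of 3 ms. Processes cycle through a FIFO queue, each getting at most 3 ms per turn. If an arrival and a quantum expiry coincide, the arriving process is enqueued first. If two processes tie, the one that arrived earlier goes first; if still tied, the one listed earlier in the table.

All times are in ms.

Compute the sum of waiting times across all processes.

35

Timeline: | T1 0-3 | T2 3-6 | T3 6-9 | T1 9-12 | T4 12-13 | T2 13-14 | T3 14-16 | T1 16-23 |
Completion: T1=23  T2=14  T3=16  T4=13
Waiting = turnaround − burst: T1=10, T2=9, T3=9, T4=7
Total waiting = 10 + 9 + 9 + 7 = 35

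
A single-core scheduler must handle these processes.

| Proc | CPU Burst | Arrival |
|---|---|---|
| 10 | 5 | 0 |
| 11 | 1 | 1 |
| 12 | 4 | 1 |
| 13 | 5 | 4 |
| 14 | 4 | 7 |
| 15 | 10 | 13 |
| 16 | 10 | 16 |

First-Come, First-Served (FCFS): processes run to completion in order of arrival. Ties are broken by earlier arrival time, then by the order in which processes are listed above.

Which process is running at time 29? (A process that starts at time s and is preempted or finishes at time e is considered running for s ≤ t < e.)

Schedule: | 10 0-5 | 11 5-6 | 12 6-10 | 13 10-15 | 14 15-19 | 15 19-29 | 16 29-39 |
Completion: 10=5  11=6  12=10  13=15  14=19  15=29  16=39
Turnaround (C−A): 10=5  11=5  12=9  13=11  14=12  15=16  16=23

16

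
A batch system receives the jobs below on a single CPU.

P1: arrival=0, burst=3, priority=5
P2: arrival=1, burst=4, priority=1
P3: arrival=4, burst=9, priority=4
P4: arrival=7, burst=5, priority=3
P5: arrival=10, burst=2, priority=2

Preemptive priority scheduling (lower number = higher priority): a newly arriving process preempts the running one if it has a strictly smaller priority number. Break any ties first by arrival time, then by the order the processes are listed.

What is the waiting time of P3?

8

Schedule: | P1 0-1 | P2 1-5 | P3 5-7 | P4 7-10 | P5 10-12 | P4 12-14 | P3 14-21 | P1 21-23 |
Completion: P1=23  P2=5  P3=21  P4=14  P5=12
Waiting(P3) = turnaround − burst = 17 − 9 = 8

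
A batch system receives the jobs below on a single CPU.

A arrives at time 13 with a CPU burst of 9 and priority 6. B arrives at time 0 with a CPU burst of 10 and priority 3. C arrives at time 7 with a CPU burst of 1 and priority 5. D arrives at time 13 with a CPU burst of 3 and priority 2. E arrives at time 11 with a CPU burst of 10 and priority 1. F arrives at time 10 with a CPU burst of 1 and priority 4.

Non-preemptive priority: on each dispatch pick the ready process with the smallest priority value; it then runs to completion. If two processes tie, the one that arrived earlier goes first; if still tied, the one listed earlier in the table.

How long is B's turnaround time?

Timeline: | B 0-10 | F 10-11 | E 11-21 | D 21-24 | C 24-25 | A 25-34 |
Completion: A=34  B=10  C=25  D=24  E=21  F=11
Turnaround (C−A): A=21  B=10  C=18  D=11  E=10  F=1
Turnaround(B) = completion − arrival = 10 − 0 = 10

10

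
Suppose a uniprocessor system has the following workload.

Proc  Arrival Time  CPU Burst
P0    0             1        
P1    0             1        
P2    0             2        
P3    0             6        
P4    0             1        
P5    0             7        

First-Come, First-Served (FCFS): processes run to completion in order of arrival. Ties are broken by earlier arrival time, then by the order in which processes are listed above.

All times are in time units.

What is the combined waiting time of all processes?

28

Gantt: | P0 0-1 | P1 1-2 | P2 2-4 | P3 4-10 | P4 10-11 | P5 11-18 |
Completion: P0=1  P1=2  P2=4  P3=10  P4=11  P5=18
Waiting = turnaround − burst: P0=0, P1=1, P2=2, P3=4, P4=10, P5=11
Total waiting = 0 + 1 + 2 + 4 + 10 + 11 = 28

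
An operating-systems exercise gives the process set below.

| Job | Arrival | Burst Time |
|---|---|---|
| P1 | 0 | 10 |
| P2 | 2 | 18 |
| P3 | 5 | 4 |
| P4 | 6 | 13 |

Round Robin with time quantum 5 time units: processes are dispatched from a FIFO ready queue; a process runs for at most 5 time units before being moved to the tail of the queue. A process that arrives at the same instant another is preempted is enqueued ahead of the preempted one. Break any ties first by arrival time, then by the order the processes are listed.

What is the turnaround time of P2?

Schedule: | P1 0-5 | P2 5-10 | P3 10-14 | P1 14-19 | P4 19-24 | P2 24-29 | P4 29-34 | P2 34-39 | P4 39-42 | P2 42-45 |
Completion: P1=19  P2=45  P3=14  P4=42
Turnaround(P2) = completion − arrival = 45 − 2 = 43

43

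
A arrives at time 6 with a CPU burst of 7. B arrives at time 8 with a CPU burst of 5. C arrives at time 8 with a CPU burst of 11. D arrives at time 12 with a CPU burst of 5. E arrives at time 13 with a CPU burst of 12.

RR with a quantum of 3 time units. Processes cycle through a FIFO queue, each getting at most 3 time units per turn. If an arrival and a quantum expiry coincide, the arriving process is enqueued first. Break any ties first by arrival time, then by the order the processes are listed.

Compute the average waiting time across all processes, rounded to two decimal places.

Gantt: | idle 0-6 | A 6-9 | B 9-12 | C 12-15 | A 15-18 | D 18-21 | B 21-23 | E 23-26 | C 26-29 | A 29-30 | D 30-32 | E 32-35 | C 35-38 | E 38-41 | C 41-43 | E 43-46 |
Completion: A=30  B=23  C=43  D=32  E=46
Waiting times: A=17, B=10, C=24, D=15, E=21
Average waiting = (17+10+24+15+21) / 5 = 87/5 = 17.40

17.40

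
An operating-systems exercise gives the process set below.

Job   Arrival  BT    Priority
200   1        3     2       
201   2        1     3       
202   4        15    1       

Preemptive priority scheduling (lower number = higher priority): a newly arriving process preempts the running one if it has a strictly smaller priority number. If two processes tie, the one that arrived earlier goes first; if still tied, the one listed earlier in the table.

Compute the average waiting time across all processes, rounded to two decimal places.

5.67

Timeline: | idle 0-1 | 200 1-4 | 202 4-19 | 201 19-20 |
Completion: 200=4  201=20  202=19
Waiting times: 200=0, 201=17, 202=0
Average waiting = (0+17+0) / 3 = 17/3 = 5.67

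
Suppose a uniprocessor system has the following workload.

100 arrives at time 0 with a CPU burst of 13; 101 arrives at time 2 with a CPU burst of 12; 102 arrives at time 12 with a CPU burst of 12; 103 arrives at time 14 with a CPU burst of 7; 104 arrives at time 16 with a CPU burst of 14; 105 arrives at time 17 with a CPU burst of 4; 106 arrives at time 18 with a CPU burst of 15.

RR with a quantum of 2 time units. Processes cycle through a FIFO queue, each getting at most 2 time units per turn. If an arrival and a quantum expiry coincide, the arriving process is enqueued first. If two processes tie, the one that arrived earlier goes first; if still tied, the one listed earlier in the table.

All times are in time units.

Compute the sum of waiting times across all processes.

Timeline: | 100 0-2 | 101 2-4 | 100 4-6 | 101 6-8 | 100 8-10 | 101 10-12 | 100 12-14 | 102 14-16 | 101 16-18 | 103 18-20 | 100 20-22 | 104 22-24 | 102 24-26 | 105 26-28 | 106 28-30 | 101 30-32 | 103 32-34 | 100 34-36 | 104 36-38 | 102 38-40 | 105 40-42 | 106 42-44 | 101 44-46 | 103 46-48 | 100 48-49 | 104 49-51 | 102 51-53 | 106 53-55 | 103 55-56 | 104 56-58 | 102 58-60 | 106 60-62 | 104 62-64 | 102 64-66 | 106 66-68 | 104 68-70 | 106 70-72 | 104 72-74 | 106 74-77 |
Completion: 100=49  101=46  102=66  103=56  104=74  105=42  106=77
Turnaround (C−A): 100=49  101=44  102=54  103=42  104=58  105=25  106=59
Waiting = turnaround − burst: 100=36, 101=32, 102=42, 103=35, 104=44, 105=21, 106=44
Total waiting = 36 + 32 + 42 + 35 + 44 + 21 + 44 = 254

254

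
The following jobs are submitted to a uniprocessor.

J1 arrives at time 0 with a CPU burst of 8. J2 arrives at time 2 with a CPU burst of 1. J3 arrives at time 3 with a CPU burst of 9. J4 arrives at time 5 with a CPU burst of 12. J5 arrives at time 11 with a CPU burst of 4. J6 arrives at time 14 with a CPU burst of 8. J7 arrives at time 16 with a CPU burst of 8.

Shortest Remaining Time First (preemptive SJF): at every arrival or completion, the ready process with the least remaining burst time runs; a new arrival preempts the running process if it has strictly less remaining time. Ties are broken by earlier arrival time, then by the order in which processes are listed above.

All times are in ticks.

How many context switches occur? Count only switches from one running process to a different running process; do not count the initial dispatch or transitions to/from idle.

Gantt: | J1 0-2 | J2 2-3 | J1 3-9 | J3 9-11 | J5 11-15 | J3 15-22 | J6 22-30 | J7 30-38 | J4 38-50 |
Completion: J1=9  J2=3  J3=22  J4=50  J5=15  J6=30  J7=38

8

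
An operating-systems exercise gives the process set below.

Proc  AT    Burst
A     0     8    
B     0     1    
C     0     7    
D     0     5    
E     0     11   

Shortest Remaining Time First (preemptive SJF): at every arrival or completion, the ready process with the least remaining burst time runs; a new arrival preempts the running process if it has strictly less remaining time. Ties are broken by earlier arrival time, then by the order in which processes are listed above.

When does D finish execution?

Gantt: | B 0-1 | D 1-6 | C 6-13 | A 13-21 | E 21-32 |
Completion: A=21  B=1  C=13  D=6  E=32

6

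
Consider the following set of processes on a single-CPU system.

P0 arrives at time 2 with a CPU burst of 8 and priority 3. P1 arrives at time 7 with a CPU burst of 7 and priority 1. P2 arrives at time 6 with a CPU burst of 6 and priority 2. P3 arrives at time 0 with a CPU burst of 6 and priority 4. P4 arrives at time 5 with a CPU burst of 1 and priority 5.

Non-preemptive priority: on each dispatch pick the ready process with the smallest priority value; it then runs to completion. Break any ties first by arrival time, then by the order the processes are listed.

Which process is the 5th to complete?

Gantt: | P3 0-6 | P2 6-12 | P1 12-19 | P0 19-27 | P4 27-28 |
Completion: P0=27  P1=19  P2=12  P3=6  P4=28
Finish order: P3 → P2 → P1 → P0 → P4

P4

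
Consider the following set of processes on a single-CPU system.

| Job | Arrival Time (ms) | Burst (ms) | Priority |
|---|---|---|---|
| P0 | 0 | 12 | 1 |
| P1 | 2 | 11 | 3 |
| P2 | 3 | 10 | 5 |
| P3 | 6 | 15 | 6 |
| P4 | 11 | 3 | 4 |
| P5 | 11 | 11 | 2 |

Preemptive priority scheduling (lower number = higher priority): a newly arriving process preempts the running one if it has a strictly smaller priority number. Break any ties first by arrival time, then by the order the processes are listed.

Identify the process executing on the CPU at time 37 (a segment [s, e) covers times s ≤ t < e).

Schedule: | P0 0-12 | P5 12-23 | P1 23-34 | P4 34-37 | P2 37-47 | P3 47-62 |
Completion: P0=12  P1=34  P2=47  P3=62  P4=37  P5=23

P2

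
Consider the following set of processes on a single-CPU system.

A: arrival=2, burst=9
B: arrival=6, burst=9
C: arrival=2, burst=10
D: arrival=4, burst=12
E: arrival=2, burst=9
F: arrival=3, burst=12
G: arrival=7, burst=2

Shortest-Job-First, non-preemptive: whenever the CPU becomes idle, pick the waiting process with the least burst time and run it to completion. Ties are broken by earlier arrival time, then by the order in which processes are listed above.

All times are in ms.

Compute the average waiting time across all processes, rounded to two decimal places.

Timeline: | idle 0-2 | A 2-11 | G 11-13 | E 13-22 | B 22-31 | C 31-41 | F 41-53 | D 53-65 |
Completion: A=11  B=31  C=41  D=65  E=22  F=53  G=13
Turnaround (C−A): A=9  B=25  C=39  D=61  E=20  F=50  G=6
Waiting times: A=0, B=16, C=29, D=49, E=11, F=38, G=4
Average waiting = (0+16+29+49+11+38+4) / 7 = 147/7 = 21.00

21.00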